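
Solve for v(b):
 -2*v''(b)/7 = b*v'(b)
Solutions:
 v(b) = C1 + C2*erf(sqrt(7)*b/2)


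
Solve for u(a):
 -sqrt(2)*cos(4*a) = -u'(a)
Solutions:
 u(a) = C1 + sqrt(2)*sin(4*a)/4


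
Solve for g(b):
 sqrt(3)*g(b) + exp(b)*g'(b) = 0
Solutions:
 g(b) = C1*exp(sqrt(3)*exp(-b))


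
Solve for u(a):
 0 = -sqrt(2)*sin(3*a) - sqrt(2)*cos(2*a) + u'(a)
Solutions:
 u(a) = C1 + sqrt(2)*sin(2*a)/2 - sqrt(2)*cos(3*a)/3


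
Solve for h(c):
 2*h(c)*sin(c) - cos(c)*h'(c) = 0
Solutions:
 h(c) = C1/cos(c)^2


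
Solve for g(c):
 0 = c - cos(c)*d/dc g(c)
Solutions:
 g(c) = C1 + Integral(c/cos(c), c)


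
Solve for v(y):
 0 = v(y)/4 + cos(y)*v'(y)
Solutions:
 v(y) = C1*(sin(y) - 1)^(1/8)/(sin(y) + 1)^(1/8)


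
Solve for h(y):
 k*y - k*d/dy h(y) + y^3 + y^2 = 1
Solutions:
 h(y) = C1 + y^2/2 + y^4/(4*k) + y^3/(3*k) - y/k


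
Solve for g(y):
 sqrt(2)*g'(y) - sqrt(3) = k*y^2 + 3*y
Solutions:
 g(y) = C1 + sqrt(2)*k*y^3/6 + 3*sqrt(2)*y^2/4 + sqrt(6)*y/2


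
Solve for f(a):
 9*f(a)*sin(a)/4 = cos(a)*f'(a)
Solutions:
 f(a) = C1/cos(a)^(9/4)


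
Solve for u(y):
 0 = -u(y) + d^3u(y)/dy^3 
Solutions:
 u(y) = C3*exp(y) + (C1*sin(sqrt(3)*y/2) + C2*cos(sqrt(3)*y/2))*exp(-y/2)


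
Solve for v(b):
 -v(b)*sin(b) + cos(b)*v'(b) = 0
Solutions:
 v(b) = C1/cos(b)


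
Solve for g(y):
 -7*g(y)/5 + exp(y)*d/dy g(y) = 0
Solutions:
 g(y) = C1*exp(-7*exp(-y)/5)


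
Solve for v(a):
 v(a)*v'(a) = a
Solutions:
 v(a) = -sqrt(C1 + a^2)
 v(a) = sqrt(C1 + a^2)


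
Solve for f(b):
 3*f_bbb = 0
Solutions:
 f(b) = C1 + C2*b + C3*b^2


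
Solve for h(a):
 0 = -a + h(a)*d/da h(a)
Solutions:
 h(a) = -sqrt(C1 + a^2)
 h(a) = sqrt(C1 + a^2)


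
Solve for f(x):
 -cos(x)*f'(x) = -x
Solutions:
 f(x) = C1 + Integral(x/cos(x), x)


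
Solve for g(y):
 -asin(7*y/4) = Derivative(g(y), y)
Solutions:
 g(y) = C1 - y*asin(7*y/4) - sqrt(16 - 49*y^2)/7


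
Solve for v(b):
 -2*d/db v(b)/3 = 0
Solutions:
 v(b) = C1


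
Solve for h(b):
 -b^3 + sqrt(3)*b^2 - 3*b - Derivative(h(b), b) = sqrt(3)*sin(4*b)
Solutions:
 h(b) = C1 - b^4/4 + sqrt(3)*b^3/3 - 3*b^2/2 + sqrt(3)*cos(4*b)/4


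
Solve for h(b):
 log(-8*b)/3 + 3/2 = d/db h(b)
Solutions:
 h(b) = C1 + b*log(-b)/3 + b*(log(2) + 7/6)


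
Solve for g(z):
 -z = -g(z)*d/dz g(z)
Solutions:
 g(z) = -sqrt(C1 + z^2)
 g(z) = sqrt(C1 + z^2)


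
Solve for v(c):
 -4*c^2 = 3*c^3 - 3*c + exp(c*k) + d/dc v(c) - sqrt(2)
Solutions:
 v(c) = C1 - 3*c^4/4 - 4*c^3/3 + 3*c^2/2 + sqrt(2)*c - exp(c*k)/k


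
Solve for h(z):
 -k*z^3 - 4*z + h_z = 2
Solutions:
 h(z) = C1 + k*z^4/4 + 2*z^2 + 2*z


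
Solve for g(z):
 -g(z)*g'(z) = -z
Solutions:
 g(z) = -sqrt(C1 + z^2)
 g(z) = sqrt(C1 + z^2)


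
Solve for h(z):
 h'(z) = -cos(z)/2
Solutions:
 h(z) = C1 - sin(z)/2


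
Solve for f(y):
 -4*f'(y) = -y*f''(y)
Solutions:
 f(y) = C1 + C2*y^5


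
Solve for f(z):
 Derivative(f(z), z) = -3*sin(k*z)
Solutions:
 f(z) = C1 + 3*cos(k*z)/k


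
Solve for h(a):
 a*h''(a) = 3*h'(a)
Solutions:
 h(a) = C1 + C2*a^4


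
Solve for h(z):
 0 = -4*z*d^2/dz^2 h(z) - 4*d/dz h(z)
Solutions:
 h(z) = C1 + C2*log(z)


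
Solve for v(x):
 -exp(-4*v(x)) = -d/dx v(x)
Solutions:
 v(x) = log(-I*(C1 + 4*x)^(1/4))
 v(x) = log(I*(C1 + 4*x)^(1/4))
 v(x) = log(-(C1 + 4*x)^(1/4))
 v(x) = log(C1 + 4*x)/4


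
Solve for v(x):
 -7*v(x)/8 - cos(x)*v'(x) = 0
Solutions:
 v(x) = C1*(sin(x) - 1)^(7/16)/(sin(x) + 1)^(7/16)


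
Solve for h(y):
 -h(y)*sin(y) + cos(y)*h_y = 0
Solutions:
 h(y) = C1/cos(y)


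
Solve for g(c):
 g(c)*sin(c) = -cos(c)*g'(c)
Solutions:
 g(c) = C1*cos(c)


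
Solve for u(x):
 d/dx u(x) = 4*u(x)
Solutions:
 u(x) = C1*exp(4*x)


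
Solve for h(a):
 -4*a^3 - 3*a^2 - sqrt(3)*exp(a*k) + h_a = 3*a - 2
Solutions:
 h(a) = C1 + a^4 + a^3 + 3*a^2/2 - 2*a + sqrt(3)*exp(a*k)/k


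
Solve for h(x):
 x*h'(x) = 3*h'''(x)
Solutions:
 h(x) = C1 + Integral(C2*airyai(3^(2/3)*x/3) + C3*airybi(3^(2/3)*x/3), x)


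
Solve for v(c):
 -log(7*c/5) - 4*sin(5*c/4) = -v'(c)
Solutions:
 v(c) = C1 + c*log(c) - c*log(5) - c + c*log(7) - 16*cos(5*c/4)/5


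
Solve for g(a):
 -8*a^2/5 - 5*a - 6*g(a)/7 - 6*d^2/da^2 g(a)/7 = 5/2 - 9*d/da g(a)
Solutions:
 g(a) = C1*exp(a*(21 - 5*sqrt(17))/4) + C2*exp(a*(5*sqrt(17) + 21)/4) - 28*a^2/15 - 1351*a/30 - 14161/30


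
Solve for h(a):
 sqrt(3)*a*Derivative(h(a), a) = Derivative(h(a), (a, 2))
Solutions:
 h(a) = C1 + C2*erfi(sqrt(2)*3^(1/4)*a/2)


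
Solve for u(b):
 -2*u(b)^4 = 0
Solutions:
 u(b) = 0


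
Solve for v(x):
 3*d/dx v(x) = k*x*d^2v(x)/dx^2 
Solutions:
 v(x) = C1 + x^(((re(k) + 3)*re(k) + im(k)^2)/(re(k)^2 + im(k)^2))*(C2*sin(3*log(x)*Abs(im(k))/(re(k)^2 + im(k)^2)) + C3*cos(3*log(x)*im(k)/(re(k)^2 + im(k)^2)))


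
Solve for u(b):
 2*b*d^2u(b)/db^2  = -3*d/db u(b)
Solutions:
 u(b) = C1 + C2/sqrt(b)


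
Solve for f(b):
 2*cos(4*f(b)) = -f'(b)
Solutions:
 f(b) = -asin((C1 + exp(16*b))/(C1 - exp(16*b)))/4 + pi/4
 f(b) = asin((C1 + exp(16*b))/(C1 - exp(16*b)))/4


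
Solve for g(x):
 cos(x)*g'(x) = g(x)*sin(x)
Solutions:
 g(x) = C1/cos(x)


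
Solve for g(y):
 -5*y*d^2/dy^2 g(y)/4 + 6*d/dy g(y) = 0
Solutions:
 g(y) = C1 + C2*y^(29/5)


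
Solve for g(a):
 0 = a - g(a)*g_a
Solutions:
 g(a) = -sqrt(C1 + a^2)
 g(a) = sqrt(C1 + a^2)


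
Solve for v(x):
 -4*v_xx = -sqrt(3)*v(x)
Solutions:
 v(x) = C1*exp(-3^(1/4)*x/2) + C2*exp(3^(1/4)*x/2)


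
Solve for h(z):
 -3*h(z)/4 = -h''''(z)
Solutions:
 h(z) = C1*exp(-sqrt(2)*3^(1/4)*z/2) + C2*exp(sqrt(2)*3^(1/4)*z/2) + C3*sin(sqrt(2)*3^(1/4)*z/2) + C4*cos(sqrt(2)*3^(1/4)*z/2)


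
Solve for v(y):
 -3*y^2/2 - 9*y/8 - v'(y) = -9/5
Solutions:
 v(y) = C1 - y^3/2 - 9*y^2/16 + 9*y/5


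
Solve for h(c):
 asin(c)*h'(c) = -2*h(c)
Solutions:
 h(c) = C1*exp(-2*Integral(1/asin(c), c))


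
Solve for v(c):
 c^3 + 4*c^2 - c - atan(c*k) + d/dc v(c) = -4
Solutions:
 v(c) = C1 - c^4/4 - 4*c^3/3 + c^2/2 - 4*c + Piecewise((c*atan(c*k) - log(c^2*k^2 + 1)/(2*k), Ne(k, 0)), (0, True))


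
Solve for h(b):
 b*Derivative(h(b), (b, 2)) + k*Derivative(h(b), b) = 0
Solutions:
 h(b) = C1 + b^(1 - re(k))*(C2*sin(log(b)*Abs(im(k))) + C3*cos(log(b)*im(k)))


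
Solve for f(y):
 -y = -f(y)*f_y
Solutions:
 f(y) = -sqrt(C1 + y^2)
 f(y) = sqrt(C1 + y^2)


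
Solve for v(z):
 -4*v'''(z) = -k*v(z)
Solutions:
 v(z) = C1*exp(2^(1/3)*k^(1/3)*z/2) + C2*exp(2^(1/3)*k^(1/3)*z*(-1 + sqrt(3)*I)/4) + C3*exp(-2^(1/3)*k^(1/3)*z*(1 + sqrt(3)*I)/4)


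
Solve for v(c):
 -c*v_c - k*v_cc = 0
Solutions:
 v(c) = C1 + C2*sqrt(k)*erf(sqrt(2)*c*sqrt(1/k)/2)


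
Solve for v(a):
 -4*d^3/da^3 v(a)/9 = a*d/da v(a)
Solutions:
 v(a) = C1 + Integral(C2*airyai(-2^(1/3)*3^(2/3)*a/2) + C3*airybi(-2^(1/3)*3^(2/3)*a/2), a)


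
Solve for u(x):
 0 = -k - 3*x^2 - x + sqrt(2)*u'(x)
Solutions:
 u(x) = C1 + sqrt(2)*k*x/2 + sqrt(2)*x^3/2 + sqrt(2)*x^2/4


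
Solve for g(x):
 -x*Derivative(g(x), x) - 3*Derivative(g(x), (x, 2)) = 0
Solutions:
 g(x) = C1 + C2*erf(sqrt(6)*x/6)


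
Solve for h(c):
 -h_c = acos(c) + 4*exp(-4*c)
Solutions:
 h(c) = C1 - c*acos(c) + sqrt(1 - c^2) + exp(-4*c)


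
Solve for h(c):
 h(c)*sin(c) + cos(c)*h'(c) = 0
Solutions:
 h(c) = C1*cos(c)


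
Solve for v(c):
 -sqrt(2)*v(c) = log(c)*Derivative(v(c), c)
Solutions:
 v(c) = C1*exp(-sqrt(2)*li(c))


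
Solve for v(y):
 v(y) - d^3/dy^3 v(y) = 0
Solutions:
 v(y) = C3*exp(y) + (C1*sin(sqrt(3)*y/2) + C2*cos(sqrt(3)*y/2))*exp(-y/2)


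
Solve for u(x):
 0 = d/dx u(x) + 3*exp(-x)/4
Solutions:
 u(x) = C1 + 3*exp(-x)/4


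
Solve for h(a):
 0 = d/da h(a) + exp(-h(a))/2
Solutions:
 h(a) = log(C1 - a/2)


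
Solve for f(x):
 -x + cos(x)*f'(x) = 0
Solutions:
 f(x) = C1 + Integral(x/cos(x), x)


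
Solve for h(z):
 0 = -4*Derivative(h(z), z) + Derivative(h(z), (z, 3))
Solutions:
 h(z) = C1 + C2*exp(-2*z) + C3*exp(2*z)


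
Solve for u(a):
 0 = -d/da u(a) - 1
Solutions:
 u(a) = C1 - a


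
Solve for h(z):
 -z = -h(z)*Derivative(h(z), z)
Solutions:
 h(z) = -sqrt(C1 + z^2)
 h(z) = sqrt(C1 + z^2)


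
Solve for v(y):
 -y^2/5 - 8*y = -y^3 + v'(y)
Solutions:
 v(y) = C1 + y^4/4 - y^3/15 - 4*y^2


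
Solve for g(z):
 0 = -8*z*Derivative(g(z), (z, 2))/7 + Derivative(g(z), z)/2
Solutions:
 g(z) = C1 + C2*z^(23/16)


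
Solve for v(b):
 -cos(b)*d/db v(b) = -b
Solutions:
 v(b) = C1 + Integral(b/cos(b), b)


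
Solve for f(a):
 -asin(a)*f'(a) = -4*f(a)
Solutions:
 f(a) = C1*exp(4*Integral(1/asin(a), a))


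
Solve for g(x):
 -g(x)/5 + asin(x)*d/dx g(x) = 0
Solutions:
 g(x) = C1*exp(Integral(1/asin(x), x)/5)


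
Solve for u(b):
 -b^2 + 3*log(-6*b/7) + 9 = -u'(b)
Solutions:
 u(b) = C1 + b^3/3 - 3*b*log(-b) + 3*b*(-2 - log(6) + log(7))


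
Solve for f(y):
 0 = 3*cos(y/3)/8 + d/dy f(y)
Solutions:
 f(y) = C1 - 9*sin(y/3)/8


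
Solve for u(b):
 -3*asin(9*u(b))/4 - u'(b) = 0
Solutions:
 Integral(1/asin(9*_y), (_y, u(b))) = C1 - 3*b/4


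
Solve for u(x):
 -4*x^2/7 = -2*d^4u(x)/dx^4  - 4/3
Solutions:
 u(x) = C1 + C2*x + C3*x^2 + C4*x^3 + x^6/1260 - x^4/36


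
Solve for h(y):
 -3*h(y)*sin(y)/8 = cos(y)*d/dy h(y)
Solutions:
 h(y) = C1*cos(y)^(3/8)


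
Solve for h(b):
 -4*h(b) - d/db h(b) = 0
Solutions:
 h(b) = C1*exp(-4*b)


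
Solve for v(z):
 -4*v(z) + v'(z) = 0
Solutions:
 v(z) = C1*exp(4*z)


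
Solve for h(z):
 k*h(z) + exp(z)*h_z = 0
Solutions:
 h(z) = C1*exp(k*exp(-z))


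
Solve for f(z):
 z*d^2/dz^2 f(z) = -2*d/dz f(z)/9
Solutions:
 f(z) = C1 + C2*z^(7/9)


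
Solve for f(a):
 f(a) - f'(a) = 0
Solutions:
 f(a) = C1*exp(a)


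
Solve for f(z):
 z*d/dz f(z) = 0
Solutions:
 f(z) = C1


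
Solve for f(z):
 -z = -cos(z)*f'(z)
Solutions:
 f(z) = C1 + Integral(z/cos(z), z)


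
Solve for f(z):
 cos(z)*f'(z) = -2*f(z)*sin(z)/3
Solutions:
 f(z) = C1*cos(z)^(2/3)


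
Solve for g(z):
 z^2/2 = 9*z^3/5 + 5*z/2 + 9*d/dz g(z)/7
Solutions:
 g(z) = C1 - 7*z^4/20 + 7*z^3/54 - 35*z^2/36


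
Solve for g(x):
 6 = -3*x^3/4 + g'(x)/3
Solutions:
 g(x) = C1 + 9*x^4/16 + 18*x


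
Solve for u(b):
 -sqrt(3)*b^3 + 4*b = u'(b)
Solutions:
 u(b) = C1 - sqrt(3)*b^4/4 + 2*b^2


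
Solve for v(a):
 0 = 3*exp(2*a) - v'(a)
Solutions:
 v(a) = C1 + 3*exp(2*a)/2


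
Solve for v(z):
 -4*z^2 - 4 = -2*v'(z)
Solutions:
 v(z) = C1 + 2*z^3/3 + 2*z


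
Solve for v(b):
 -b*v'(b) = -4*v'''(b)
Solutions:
 v(b) = C1 + Integral(C2*airyai(2^(1/3)*b/2) + C3*airybi(2^(1/3)*b/2), b)


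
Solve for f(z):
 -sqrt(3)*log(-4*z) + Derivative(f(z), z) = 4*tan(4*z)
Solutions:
 f(z) = C1 + sqrt(3)*z*(log(-z) - 1) + 2*sqrt(3)*z*log(2) - log(cos(4*z))


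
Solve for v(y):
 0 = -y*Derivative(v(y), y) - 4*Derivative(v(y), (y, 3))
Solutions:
 v(y) = C1 + Integral(C2*airyai(-2^(1/3)*y/2) + C3*airybi(-2^(1/3)*y/2), y)


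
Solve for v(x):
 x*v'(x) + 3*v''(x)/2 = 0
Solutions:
 v(x) = C1 + C2*erf(sqrt(3)*x/3)


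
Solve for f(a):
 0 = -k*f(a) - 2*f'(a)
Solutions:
 f(a) = C1*exp(-a*k/2)


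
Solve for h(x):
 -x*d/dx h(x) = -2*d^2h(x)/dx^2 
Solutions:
 h(x) = C1 + C2*erfi(x/2)


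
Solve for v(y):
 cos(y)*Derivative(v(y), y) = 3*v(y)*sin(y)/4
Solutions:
 v(y) = C1/cos(y)^(3/4)


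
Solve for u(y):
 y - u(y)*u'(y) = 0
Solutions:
 u(y) = -sqrt(C1 + y^2)
 u(y) = sqrt(C1 + y^2)


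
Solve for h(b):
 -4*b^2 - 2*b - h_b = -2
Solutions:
 h(b) = C1 - 4*b^3/3 - b^2 + 2*b


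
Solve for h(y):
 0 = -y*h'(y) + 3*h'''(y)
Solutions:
 h(y) = C1 + Integral(C2*airyai(3^(2/3)*y/3) + C3*airybi(3^(2/3)*y/3), y)


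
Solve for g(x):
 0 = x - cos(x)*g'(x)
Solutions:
 g(x) = C1 + Integral(x/cos(x), x)


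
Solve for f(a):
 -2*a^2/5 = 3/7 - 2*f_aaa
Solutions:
 f(a) = C1 + C2*a + C3*a^2 + a^5/300 + a^3/28


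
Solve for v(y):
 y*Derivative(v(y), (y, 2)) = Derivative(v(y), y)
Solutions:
 v(y) = C1 + C2*y^2


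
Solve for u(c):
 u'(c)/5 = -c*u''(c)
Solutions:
 u(c) = C1 + C2*c^(4/5)


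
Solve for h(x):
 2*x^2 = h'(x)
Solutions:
 h(x) = C1 + 2*x^3/3


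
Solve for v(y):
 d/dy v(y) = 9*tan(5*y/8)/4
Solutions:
 v(y) = C1 - 18*log(cos(5*y/8))/5


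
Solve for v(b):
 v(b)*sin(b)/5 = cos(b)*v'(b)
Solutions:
 v(b) = C1/cos(b)^(1/5)


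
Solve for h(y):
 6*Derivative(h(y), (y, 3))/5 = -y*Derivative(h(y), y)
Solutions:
 h(y) = C1 + Integral(C2*airyai(-5^(1/3)*6^(2/3)*y/6) + C3*airybi(-5^(1/3)*6^(2/3)*y/6), y)


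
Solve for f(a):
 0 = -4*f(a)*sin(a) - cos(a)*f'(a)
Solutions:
 f(a) = C1*cos(a)^4


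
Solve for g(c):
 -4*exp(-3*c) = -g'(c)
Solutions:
 g(c) = C1 - 4*exp(-3*c)/3


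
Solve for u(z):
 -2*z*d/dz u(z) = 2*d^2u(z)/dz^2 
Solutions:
 u(z) = C1 + C2*erf(sqrt(2)*z/2)


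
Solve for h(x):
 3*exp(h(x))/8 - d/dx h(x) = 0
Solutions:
 h(x) = log(-1/(C1 + 3*x)) + 3*log(2)


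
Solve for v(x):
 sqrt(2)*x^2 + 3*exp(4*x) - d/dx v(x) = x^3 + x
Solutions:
 v(x) = C1 - x^4/4 + sqrt(2)*x^3/3 - x^2/2 + 3*exp(4*x)/4


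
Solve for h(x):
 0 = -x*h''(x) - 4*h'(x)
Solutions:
 h(x) = C1 + C2/x^3


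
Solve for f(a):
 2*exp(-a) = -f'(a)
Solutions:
 f(a) = C1 + 2*exp(-a)


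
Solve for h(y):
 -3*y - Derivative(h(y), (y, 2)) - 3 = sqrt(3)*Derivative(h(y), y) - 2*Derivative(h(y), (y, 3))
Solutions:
 h(y) = C1 + C2*exp(y*(1 - sqrt(1 + 8*sqrt(3)))/4) + C3*exp(y*(1 + sqrt(1 + 8*sqrt(3)))/4) - sqrt(3)*y^2/2 - sqrt(3)*y + y


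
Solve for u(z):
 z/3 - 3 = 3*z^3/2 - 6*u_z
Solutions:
 u(z) = C1 + z^4/16 - z^2/36 + z/2


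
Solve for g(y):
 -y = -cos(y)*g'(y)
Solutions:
 g(y) = C1 + Integral(y/cos(y), y)


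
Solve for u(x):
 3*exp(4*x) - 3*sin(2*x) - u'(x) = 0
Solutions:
 u(x) = C1 + 3*exp(4*x)/4 + 3*cos(2*x)/2


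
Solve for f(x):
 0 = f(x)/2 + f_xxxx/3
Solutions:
 f(x) = (C1*sin(6^(1/4)*x/2) + C2*cos(6^(1/4)*x/2))*exp(-6^(1/4)*x/2) + (C3*sin(6^(1/4)*x/2) + C4*cos(6^(1/4)*x/2))*exp(6^(1/4)*x/2)


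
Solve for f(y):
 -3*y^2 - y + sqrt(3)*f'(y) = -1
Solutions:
 f(y) = C1 + sqrt(3)*y^3/3 + sqrt(3)*y^2/6 - sqrt(3)*y/3


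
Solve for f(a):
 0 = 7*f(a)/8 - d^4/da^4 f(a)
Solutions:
 f(a) = C1*exp(-14^(1/4)*a/2) + C2*exp(14^(1/4)*a/2) + C3*sin(14^(1/4)*a/2) + C4*cos(14^(1/4)*a/2)


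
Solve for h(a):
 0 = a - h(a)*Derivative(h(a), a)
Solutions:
 h(a) = -sqrt(C1 + a^2)
 h(a) = sqrt(C1 + a^2)


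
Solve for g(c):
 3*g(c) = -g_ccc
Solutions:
 g(c) = C3*exp(-3^(1/3)*c) + (C1*sin(3^(5/6)*c/2) + C2*cos(3^(5/6)*c/2))*exp(3^(1/3)*c/2)


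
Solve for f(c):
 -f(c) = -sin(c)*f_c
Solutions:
 f(c) = C1*sqrt(cos(c) - 1)/sqrt(cos(c) + 1)


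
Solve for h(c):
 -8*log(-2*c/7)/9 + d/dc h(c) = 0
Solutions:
 h(c) = C1 + 8*c*log(-c)/9 + 8*c*(-log(7) - 1 + log(2))/9


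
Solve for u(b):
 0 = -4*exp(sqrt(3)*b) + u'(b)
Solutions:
 u(b) = C1 + 4*sqrt(3)*exp(sqrt(3)*b)/3


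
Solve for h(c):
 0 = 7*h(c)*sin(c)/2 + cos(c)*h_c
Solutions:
 h(c) = C1*cos(c)^(7/2)


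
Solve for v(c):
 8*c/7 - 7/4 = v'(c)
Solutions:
 v(c) = C1 + 4*c^2/7 - 7*c/4


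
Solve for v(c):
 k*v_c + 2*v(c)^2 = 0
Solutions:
 v(c) = k/(C1*k + 2*c)


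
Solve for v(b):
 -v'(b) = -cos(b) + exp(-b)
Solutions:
 v(b) = C1 + sin(b) + exp(-b)


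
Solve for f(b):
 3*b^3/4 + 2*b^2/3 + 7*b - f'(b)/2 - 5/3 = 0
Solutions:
 f(b) = C1 + 3*b^4/8 + 4*b^3/9 + 7*b^2 - 10*b/3


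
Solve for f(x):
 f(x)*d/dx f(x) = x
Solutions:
 f(x) = -sqrt(C1 + x^2)
 f(x) = sqrt(C1 + x^2)


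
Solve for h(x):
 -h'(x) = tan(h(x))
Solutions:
 h(x) = pi - asin(C1*exp(-x))
 h(x) = asin(C1*exp(-x))


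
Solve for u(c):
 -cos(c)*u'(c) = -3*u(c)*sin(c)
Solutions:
 u(c) = C1/cos(c)^3


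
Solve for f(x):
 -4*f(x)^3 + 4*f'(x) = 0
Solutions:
 f(x) = -sqrt(2)*sqrt(-1/(C1 + x))/2
 f(x) = sqrt(2)*sqrt(-1/(C1 + x))/2


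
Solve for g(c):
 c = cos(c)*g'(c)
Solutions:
 g(c) = C1 + Integral(c/cos(c), c)


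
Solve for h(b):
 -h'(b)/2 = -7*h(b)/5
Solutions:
 h(b) = C1*exp(14*b/5)


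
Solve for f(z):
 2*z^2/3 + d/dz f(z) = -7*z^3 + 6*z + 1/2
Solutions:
 f(z) = C1 - 7*z^4/4 - 2*z^3/9 + 3*z^2 + z/2


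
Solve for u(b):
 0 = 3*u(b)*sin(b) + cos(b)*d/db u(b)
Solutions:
 u(b) = C1*cos(b)^3


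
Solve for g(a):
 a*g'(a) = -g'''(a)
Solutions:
 g(a) = C1 + Integral(C2*airyai(-a) + C3*airybi(-a), a)


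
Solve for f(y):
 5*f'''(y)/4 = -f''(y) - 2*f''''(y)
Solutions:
 f(y) = C1 + C2*y + (C3*sin(sqrt(103)*y/16) + C4*cos(sqrt(103)*y/16))*exp(-5*y/16)


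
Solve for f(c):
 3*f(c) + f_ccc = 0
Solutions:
 f(c) = C3*exp(-3^(1/3)*c) + (C1*sin(3^(5/6)*c/2) + C2*cos(3^(5/6)*c/2))*exp(3^(1/3)*c/2)


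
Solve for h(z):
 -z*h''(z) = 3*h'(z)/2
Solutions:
 h(z) = C1 + C2/sqrt(z)


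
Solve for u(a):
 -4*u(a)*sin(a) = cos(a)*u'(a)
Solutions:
 u(a) = C1*cos(a)^4


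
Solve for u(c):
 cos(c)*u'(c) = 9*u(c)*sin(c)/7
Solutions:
 u(c) = C1/cos(c)^(9/7)


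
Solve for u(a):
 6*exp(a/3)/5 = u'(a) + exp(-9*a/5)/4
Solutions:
 u(a) = C1 + 18*exp(a/3)/5 + 5*exp(-9*a/5)/36


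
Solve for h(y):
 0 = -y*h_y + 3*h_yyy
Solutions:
 h(y) = C1 + Integral(C2*airyai(3^(2/3)*y/3) + C3*airybi(3^(2/3)*y/3), y)


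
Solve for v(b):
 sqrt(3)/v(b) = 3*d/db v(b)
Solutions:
 v(b) = -sqrt(C1 + 6*sqrt(3)*b)/3
 v(b) = sqrt(C1 + 6*sqrt(3)*b)/3


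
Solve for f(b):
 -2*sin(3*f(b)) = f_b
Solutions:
 f(b) = -acos((-C1 - exp(12*b))/(C1 - exp(12*b)))/3 + 2*pi/3
 f(b) = acos((-C1 - exp(12*b))/(C1 - exp(12*b)))/3


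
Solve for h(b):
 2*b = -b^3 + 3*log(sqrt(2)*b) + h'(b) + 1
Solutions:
 h(b) = C1 + b^4/4 + b^2 - 3*b*log(b) - 3*b*log(2)/2 + 2*b


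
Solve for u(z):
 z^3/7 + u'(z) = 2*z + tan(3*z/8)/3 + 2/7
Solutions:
 u(z) = C1 - z^4/28 + z^2 + 2*z/7 - 8*log(cos(3*z/8))/9


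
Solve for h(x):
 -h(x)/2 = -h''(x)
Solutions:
 h(x) = C1*exp(-sqrt(2)*x/2) + C2*exp(sqrt(2)*x/2)


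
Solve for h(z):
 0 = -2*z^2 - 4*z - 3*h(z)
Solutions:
 h(z) = 2*z*(-z - 2)/3


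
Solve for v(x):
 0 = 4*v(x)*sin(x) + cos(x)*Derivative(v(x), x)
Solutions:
 v(x) = C1*cos(x)^4


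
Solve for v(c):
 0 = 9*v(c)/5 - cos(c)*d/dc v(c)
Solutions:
 v(c) = C1*(sin(c) + 1)^(9/10)/(sin(c) - 1)^(9/10)


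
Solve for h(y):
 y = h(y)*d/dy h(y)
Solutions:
 h(y) = -sqrt(C1 + y^2)
 h(y) = sqrt(C1 + y^2)


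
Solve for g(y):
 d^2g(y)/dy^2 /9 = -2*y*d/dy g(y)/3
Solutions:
 g(y) = C1 + C2*erf(sqrt(3)*y)


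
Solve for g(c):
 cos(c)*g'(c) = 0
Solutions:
 g(c) = C1


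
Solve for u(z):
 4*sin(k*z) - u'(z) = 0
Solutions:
 u(z) = C1 - 4*cos(k*z)/k


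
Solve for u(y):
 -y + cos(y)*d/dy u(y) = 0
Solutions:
 u(y) = C1 + Integral(y/cos(y), y)


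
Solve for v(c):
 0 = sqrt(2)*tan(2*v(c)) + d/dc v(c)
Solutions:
 v(c) = -asin(C1*exp(-2*sqrt(2)*c))/2 + pi/2
 v(c) = asin(C1*exp(-2*sqrt(2)*c))/2


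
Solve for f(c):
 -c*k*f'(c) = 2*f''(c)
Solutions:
 f(c) = Piecewise((-sqrt(pi)*C1*erf(c*sqrt(k)/2)/sqrt(k) - C2, (k > 0) | (k < 0)), (-C1*c - C2, True))


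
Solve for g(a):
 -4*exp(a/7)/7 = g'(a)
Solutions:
 g(a) = C1 - 4*exp(a/7)


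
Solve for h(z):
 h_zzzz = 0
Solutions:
 h(z) = C1 + C2*z + C3*z^2 + C4*z^3


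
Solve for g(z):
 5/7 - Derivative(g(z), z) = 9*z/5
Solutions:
 g(z) = C1 - 9*z^2/10 + 5*z/7


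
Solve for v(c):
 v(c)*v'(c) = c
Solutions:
 v(c) = -sqrt(C1 + c^2)
 v(c) = sqrt(C1 + c^2)


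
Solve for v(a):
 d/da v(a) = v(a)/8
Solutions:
 v(a) = C1*exp(a/8)


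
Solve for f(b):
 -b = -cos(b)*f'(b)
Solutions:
 f(b) = C1 + Integral(b/cos(b), b)


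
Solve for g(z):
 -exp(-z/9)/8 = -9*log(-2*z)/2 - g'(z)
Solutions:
 g(z) = C1 - 9*z*log(-z)/2 + 9*z*(1 - log(2))/2 - 9*exp(-z/9)/8


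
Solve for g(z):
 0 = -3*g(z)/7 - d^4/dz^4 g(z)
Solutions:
 g(z) = (C1*sin(sqrt(2)*3^(1/4)*7^(3/4)*z/14) + C2*cos(sqrt(2)*3^(1/4)*7^(3/4)*z/14))*exp(-sqrt(2)*3^(1/4)*7^(3/4)*z/14) + (C3*sin(sqrt(2)*3^(1/4)*7^(3/4)*z/14) + C4*cos(sqrt(2)*3^(1/4)*7^(3/4)*z/14))*exp(sqrt(2)*3^(1/4)*7^(3/4)*z/14)


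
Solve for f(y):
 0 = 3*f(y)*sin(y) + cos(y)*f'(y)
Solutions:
 f(y) = C1*cos(y)^3


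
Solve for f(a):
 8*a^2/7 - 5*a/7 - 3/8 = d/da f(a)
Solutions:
 f(a) = C1 + 8*a^3/21 - 5*a^2/14 - 3*a/8


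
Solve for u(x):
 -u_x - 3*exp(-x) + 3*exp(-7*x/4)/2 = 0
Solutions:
 u(x) = C1 + 3*exp(-x) - 6*exp(-7*x/4)/7


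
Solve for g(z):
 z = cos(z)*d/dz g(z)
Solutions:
 g(z) = C1 + Integral(z/cos(z), z)


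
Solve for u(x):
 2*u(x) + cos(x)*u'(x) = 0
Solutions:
 u(x) = C1*(sin(x) - 1)/(sin(x) + 1)


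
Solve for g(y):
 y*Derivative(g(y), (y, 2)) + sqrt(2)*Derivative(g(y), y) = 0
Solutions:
 g(y) = C1 + C2*y^(1 - sqrt(2))


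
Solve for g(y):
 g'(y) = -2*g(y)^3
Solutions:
 g(y) = -sqrt(2)*sqrt(-1/(C1 - 2*y))/2
 g(y) = sqrt(2)*sqrt(-1/(C1 - 2*y))/2


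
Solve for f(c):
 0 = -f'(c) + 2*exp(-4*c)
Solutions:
 f(c) = C1 - exp(-4*c)/2


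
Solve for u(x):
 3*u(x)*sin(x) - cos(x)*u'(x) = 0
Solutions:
 u(x) = C1/cos(x)^3


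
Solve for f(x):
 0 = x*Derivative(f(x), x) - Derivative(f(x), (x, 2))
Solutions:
 f(x) = C1 + C2*erfi(sqrt(2)*x/2)


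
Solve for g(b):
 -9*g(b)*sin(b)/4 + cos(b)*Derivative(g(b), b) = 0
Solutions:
 g(b) = C1/cos(b)^(9/4)


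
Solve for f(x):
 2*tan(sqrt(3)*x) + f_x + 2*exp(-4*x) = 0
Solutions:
 f(x) = C1 - sqrt(3)*log(tan(sqrt(3)*x)^2 + 1)/3 + exp(-4*x)/2


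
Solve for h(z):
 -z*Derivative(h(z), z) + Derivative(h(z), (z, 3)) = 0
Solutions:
 h(z) = C1 + Integral(C2*airyai(z) + C3*airybi(z), z)


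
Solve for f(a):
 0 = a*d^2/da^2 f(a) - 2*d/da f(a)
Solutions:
 f(a) = C1 + C2*a^3


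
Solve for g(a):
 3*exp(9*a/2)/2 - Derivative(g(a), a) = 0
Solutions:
 g(a) = C1 + exp(9*a/2)/3


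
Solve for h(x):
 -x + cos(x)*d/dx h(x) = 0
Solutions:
 h(x) = C1 + Integral(x/cos(x), x)


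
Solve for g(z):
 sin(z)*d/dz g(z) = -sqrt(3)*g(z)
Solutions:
 g(z) = C1*(cos(z) + 1)^(sqrt(3)/2)/(cos(z) - 1)^(sqrt(3)/2)


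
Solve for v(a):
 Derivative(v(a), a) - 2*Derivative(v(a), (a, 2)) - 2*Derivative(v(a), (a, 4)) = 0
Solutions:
 v(a) = C1 + C2*exp(6^(1/3)*a*(-(9 + sqrt(129))^(1/3) + 2*6^(1/3)/(9 + sqrt(129))^(1/3))/12)*sin(2^(1/3)*3^(1/6)*a*(6*2^(1/3)/(9 + sqrt(129))^(1/3) + 3^(2/3)*(9 + sqrt(129))^(1/3))/12) + C3*exp(6^(1/3)*a*(-(9 + sqrt(129))^(1/3) + 2*6^(1/3)/(9 + sqrt(129))^(1/3))/12)*cos(2^(1/3)*3^(1/6)*a*(6*2^(1/3)/(9 + sqrt(129))^(1/3) + 3^(2/3)*(9 + sqrt(129))^(1/3))/12) + C4*exp(-6^(1/3)*a*(-(9 + sqrt(129))^(1/3) + 2*6^(1/3)/(9 + sqrt(129))^(1/3))/6)


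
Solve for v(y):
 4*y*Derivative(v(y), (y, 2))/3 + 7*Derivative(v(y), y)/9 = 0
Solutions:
 v(y) = C1 + C2*y^(5/12)


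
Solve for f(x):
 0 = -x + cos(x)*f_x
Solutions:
 f(x) = C1 + Integral(x/cos(x), x)


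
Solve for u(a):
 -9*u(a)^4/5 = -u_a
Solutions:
 u(a) = 5^(1/3)*(-1/(C1 + 27*a))^(1/3)
 u(a) = 5^(1/3)*(-1/(C1 + 9*a))^(1/3)*(-3^(2/3) - 3*3^(1/6)*I)/6
 u(a) = 5^(1/3)*(-1/(C1 + 9*a))^(1/3)*(-3^(2/3) + 3*3^(1/6)*I)/6


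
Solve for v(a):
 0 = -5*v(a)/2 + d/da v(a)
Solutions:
 v(a) = C1*exp(5*a/2)


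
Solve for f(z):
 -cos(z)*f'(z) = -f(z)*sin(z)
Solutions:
 f(z) = C1/cos(z)


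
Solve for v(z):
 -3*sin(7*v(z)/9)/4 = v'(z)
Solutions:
 3*z/4 + 9*log(cos(7*v(z)/9) - 1)/14 - 9*log(cos(7*v(z)/9) + 1)/14 = C1


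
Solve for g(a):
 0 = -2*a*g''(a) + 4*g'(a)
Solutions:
 g(a) = C1 + C2*a^3


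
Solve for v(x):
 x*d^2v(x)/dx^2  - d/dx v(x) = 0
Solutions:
 v(x) = C1 + C2*x^2


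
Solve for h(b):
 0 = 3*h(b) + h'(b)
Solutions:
 h(b) = C1*exp(-3*b)


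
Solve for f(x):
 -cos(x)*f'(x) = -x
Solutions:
 f(x) = C1 + Integral(x/cos(x), x)


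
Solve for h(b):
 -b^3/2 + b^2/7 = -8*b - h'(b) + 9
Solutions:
 h(b) = C1 + b^4/8 - b^3/21 - 4*b^2 + 9*b


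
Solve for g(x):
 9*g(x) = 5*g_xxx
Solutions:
 g(x) = C3*exp(15^(2/3)*x/5) + (C1*sin(3*3^(1/6)*5^(2/3)*x/10) + C2*cos(3*3^(1/6)*5^(2/3)*x/10))*exp(-15^(2/3)*x/10)


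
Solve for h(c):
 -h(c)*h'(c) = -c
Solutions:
 h(c) = -sqrt(C1 + c^2)
 h(c) = sqrt(C1 + c^2)


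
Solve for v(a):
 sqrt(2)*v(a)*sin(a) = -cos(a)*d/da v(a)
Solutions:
 v(a) = C1*cos(a)^(sqrt(2))


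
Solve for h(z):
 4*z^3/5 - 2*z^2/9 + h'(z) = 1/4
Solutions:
 h(z) = C1 - z^4/5 + 2*z^3/27 + z/4


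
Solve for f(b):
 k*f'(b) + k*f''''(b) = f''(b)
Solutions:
 f(b) = C1 + C2*exp(2^(1/3)*b*(6^(1/3)*(sqrt(3)*sqrt(27 - 4/k^3) + 9)^(1/3)/12 - 2^(1/3)*3^(5/6)*I*(sqrt(3)*sqrt(27 - 4/k^3) + 9)^(1/3)/12 - 2/(k*(-3^(1/3) + 3^(5/6)*I)*(sqrt(3)*sqrt(27 - 4/k^3) + 9)^(1/3)))) + C3*exp(2^(1/3)*b*(6^(1/3)*(sqrt(3)*sqrt(27 - 4/k^3) + 9)^(1/3)/12 + 2^(1/3)*3^(5/6)*I*(sqrt(3)*sqrt(27 - 4/k^3) + 9)^(1/3)/12 + 2/(k*(3^(1/3) + 3^(5/6)*I)*(sqrt(3)*sqrt(27 - 4/k^3) + 9)^(1/3)))) + C4*exp(-6^(1/3)*b*(2^(1/3)*(sqrt(3)*sqrt(27 - 4/k^3) + 9)^(1/3) + 2*3^(1/3)/(k*(sqrt(3)*sqrt(27 - 4/k^3) + 9)^(1/3)))/6)


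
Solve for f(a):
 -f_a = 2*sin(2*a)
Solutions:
 f(a) = C1 + cos(2*a)


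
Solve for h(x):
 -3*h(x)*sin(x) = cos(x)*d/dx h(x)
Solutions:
 h(x) = C1*cos(x)^3


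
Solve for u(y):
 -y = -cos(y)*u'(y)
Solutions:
 u(y) = C1 + Integral(y/cos(y), y)


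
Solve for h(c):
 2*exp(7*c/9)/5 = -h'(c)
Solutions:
 h(c) = C1 - 18*exp(7*c/9)/35


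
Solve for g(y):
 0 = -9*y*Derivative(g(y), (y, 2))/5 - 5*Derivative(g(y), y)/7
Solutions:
 g(y) = C1 + C2*y^(38/63)


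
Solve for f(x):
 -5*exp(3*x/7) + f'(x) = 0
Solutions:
 f(x) = C1 + 35*exp(3*x/7)/3


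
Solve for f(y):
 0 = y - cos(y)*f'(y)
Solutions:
 f(y) = C1 + Integral(y/cos(y), y)


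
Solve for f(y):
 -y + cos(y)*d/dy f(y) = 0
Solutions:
 f(y) = C1 + Integral(y/cos(y), y)


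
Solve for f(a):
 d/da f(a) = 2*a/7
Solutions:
 f(a) = C1 + a^2/7


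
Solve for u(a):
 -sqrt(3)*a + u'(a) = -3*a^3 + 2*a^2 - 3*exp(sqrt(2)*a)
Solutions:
 u(a) = C1 - 3*a^4/4 + 2*a^3/3 + sqrt(3)*a^2/2 - 3*sqrt(2)*exp(sqrt(2)*a)/2


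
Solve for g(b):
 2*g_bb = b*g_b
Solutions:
 g(b) = C1 + C2*erfi(b/2)


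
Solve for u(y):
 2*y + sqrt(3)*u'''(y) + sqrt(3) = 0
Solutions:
 u(y) = C1 + C2*y + C3*y^2 - sqrt(3)*y^4/36 - y^3/6


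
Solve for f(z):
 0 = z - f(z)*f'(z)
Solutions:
 f(z) = -sqrt(C1 + z^2)
 f(z) = sqrt(C1 + z^2)


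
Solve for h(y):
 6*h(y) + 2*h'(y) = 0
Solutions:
 h(y) = C1*exp(-3*y)


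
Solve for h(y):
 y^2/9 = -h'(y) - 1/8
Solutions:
 h(y) = C1 - y^3/27 - y/8


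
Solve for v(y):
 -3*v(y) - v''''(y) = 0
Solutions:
 v(y) = (C1*sin(sqrt(2)*3^(1/4)*y/2) + C2*cos(sqrt(2)*3^(1/4)*y/2))*exp(-sqrt(2)*3^(1/4)*y/2) + (C3*sin(sqrt(2)*3^(1/4)*y/2) + C4*cos(sqrt(2)*3^(1/4)*y/2))*exp(sqrt(2)*3^(1/4)*y/2)


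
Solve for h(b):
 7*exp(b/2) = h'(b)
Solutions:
 h(b) = C1 + 14*exp(b/2)


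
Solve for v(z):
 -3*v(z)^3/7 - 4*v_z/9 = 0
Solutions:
 v(z) = -sqrt(14)*sqrt(-1/(C1 - 27*z))
 v(z) = sqrt(14)*sqrt(-1/(C1 - 27*z))


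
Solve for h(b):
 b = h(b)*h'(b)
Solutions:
 h(b) = -sqrt(C1 + b^2)
 h(b) = sqrt(C1 + b^2)


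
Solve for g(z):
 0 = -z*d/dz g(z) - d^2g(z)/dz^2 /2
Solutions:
 g(z) = C1 + C2*erf(z)


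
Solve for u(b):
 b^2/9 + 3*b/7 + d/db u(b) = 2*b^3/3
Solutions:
 u(b) = C1 + b^4/6 - b^3/27 - 3*b^2/14


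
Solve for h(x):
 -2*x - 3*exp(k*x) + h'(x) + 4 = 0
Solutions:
 h(x) = C1 + x^2 - 4*x + 3*exp(k*x)/k


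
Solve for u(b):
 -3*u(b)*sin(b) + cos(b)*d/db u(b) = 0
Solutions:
 u(b) = C1/cos(b)^3


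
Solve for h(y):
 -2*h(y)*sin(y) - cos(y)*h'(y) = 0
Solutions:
 h(y) = C1*cos(y)^2


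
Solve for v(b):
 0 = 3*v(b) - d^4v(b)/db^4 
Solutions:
 v(b) = C1*exp(-3^(1/4)*b) + C2*exp(3^(1/4)*b) + C3*sin(3^(1/4)*b) + C4*cos(3^(1/4)*b)


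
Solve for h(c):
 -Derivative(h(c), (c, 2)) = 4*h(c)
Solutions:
 h(c) = C1*sin(2*c) + C2*cos(2*c)


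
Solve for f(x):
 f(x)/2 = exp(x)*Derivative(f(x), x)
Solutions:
 f(x) = C1*exp(-exp(-x)/2)


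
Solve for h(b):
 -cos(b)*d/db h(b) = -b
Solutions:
 h(b) = C1 + Integral(b/cos(b), b)


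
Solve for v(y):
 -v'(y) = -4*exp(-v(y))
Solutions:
 v(y) = log(C1 + 4*y)


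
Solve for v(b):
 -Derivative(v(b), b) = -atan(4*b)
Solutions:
 v(b) = C1 + b*atan(4*b) - log(16*b^2 + 1)/8


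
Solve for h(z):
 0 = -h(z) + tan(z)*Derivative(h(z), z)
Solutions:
 h(z) = C1*sin(z)


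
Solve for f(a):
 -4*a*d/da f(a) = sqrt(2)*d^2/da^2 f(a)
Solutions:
 f(a) = C1 + C2*erf(2^(1/4)*a)


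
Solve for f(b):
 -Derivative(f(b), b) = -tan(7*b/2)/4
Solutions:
 f(b) = C1 - log(cos(7*b/2))/14


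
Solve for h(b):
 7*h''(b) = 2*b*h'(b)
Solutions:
 h(b) = C1 + C2*erfi(sqrt(7)*b/7)


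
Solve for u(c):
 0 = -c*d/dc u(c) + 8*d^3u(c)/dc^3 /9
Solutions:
 u(c) = C1 + Integral(C2*airyai(3^(2/3)*c/2) + C3*airybi(3^(2/3)*c/2), c)


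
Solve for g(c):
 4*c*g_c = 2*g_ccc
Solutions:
 g(c) = C1 + Integral(C2*airyai(2^(1/3)*c) + C3*airybi(2^(1/3)*c), c)


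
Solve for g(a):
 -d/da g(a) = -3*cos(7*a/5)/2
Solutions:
 g(a) = C1 + 15*sin(7*a/5)/14


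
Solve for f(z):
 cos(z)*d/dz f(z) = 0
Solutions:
 f(z) = C1


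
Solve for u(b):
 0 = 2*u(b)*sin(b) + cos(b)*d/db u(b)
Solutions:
 u(b) = C1*cos(b)^2


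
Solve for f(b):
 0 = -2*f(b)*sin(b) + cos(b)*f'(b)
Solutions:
 f(b) = C1/cos(b)^2


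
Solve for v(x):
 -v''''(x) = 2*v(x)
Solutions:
 v(x) = (C1*sin(2^(3/4)*x/2) + C2*cos(2^(3/4)*x/2))*exp(-2^(3/4)*x/2) + (C3*sin(2^(3/4)*x/2) + C4*cos(2^(3/4)*x/2))*exp(2^(3/4)*x/2)


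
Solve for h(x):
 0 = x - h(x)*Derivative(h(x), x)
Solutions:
 h(x) = -sqrt(C1 + x^2)
 h(x) = sqrt(C1 + x^2)


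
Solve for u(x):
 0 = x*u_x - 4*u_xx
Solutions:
 u(x) = C1 + C2*erfi(sqrt(2)*x/4)


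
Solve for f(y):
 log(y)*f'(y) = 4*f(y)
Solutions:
 f(y) = C1*exp(4*li(y))


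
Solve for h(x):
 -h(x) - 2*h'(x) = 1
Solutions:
 h(x) = C1*exp(-x/2) - 1


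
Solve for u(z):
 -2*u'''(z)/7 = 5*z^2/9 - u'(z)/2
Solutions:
 u(z) = C1 + C2*exp(-sqrt(7)*z/2) + C3*exp(sqrt(7)*z/2) + 10*z^3/27 + 80*z/63


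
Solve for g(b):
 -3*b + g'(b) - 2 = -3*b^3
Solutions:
 g(b) = C1 - 3*b^4/4 + 3*b^2/2 + 2*b


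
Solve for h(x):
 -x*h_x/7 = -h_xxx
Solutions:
 h(x) = C1 + Integral(C2*airyai(7^(2/3)*x/7) + C3*airybi(7^(2/3)*x/7), x)


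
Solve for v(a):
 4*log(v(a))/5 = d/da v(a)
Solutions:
 li(v(a)) = C1 + 4*a/5


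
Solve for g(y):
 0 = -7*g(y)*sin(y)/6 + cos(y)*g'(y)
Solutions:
 g(y) = C1/cos(y)^(7/6)


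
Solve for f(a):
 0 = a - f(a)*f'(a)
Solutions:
 f(a) = -sqrt(C1 + a^2)
 f(a) = sqrt(C1 + a^2)


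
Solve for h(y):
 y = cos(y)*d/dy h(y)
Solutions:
 h(y) = C1 + Integral(y/cos(y), y)


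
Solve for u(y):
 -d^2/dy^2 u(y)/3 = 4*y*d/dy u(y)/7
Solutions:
 u(y) = C1 + C2*erf(sqrt(42)*y/7)


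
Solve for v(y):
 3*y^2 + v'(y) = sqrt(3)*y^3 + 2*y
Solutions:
 v(y) = C1 + sqrt(3)*y^4/4 - y^3 + y^2


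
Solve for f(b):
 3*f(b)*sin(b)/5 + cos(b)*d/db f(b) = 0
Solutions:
 f(b) = C1*cos(b)^(3/5)


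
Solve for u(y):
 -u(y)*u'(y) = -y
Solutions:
 u(y) = -sqrt(C1 + y^2)
 u(y) = sqrt(C1 + y^2)


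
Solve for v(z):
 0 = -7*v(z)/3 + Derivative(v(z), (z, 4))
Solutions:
 v(z) = C1*exp(-3^(3/4)*7^(1/4)*z/3) + C2*exp(3^(3/4)*7^(1/4)*z/3) + C3*sin(3^(3/4)*7^(1/4)*z/3) + C4*cos(3^(3/4)*7^(1/4)*z/3)


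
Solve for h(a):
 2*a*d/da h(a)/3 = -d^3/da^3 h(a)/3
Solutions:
 h(a) = C1 + Integral(C2*airyai(-2^(1/3)*a) + C3*airybi(-2^(1/3)*a), a)


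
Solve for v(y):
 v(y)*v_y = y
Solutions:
 v(y) = -sqrt(C1 + y^2)
 v(y) = sqrt(C1 + y^2)


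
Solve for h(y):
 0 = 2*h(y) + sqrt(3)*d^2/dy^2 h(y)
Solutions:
 h(y) = C1*sin(sqrt(2)*3^(3/4)*y/3) + C2*cos(sqrt(2)*3^(3/4)*y/3)


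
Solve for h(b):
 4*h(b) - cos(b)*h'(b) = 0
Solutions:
 h(b) = C1*(sin(b)^2 + 2*sin(b) + 1)/(sin(b)^2 - 2*sin(b) + 1)


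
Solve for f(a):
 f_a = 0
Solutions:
 f(a) = C1


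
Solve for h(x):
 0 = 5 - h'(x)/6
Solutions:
 h(x) = C1 + 30*x


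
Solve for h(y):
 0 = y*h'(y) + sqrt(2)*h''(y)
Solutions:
 h(y) = C1 + C2*erf(2^(1/4)*y/2)


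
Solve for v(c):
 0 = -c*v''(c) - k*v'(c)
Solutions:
 v(c) = C1 + c^(1 - re(k))*(C2*sin(log(c)*Abs(im(k))) + C3*cos(log(c)*im(k)))


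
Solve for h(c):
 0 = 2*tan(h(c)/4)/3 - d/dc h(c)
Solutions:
 h(c) = -4*asin(C1*exp(c/6)) + 4*pi
 h(c) = 4*asin(C1*exp(c/6))


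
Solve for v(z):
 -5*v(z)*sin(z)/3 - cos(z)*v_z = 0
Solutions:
 v(z) = C1*cos(z)^(5/3)


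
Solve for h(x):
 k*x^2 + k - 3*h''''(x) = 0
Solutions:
 h(x) = C1 + C2*x + C3*x^2 + C4*x^3 + k*x^6/1080 + k*x^4/72


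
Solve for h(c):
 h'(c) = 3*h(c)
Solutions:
 h(c) = C1*exp(3*c)


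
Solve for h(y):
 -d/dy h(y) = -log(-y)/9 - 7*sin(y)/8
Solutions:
 h(y) = C1 + y*log(-y)/9 - y/9 - 7*cos(y)/8


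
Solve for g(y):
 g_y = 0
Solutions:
 g(y) = C1


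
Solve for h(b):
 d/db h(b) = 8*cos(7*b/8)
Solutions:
 h(b) = C1 + 64*sin(7*b/8)/7


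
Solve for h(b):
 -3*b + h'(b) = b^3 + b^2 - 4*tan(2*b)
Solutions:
 h(b) = C1 + b^4/4 + b^3/3 + 3*b^2/2 + 2*log(cos(2*b))


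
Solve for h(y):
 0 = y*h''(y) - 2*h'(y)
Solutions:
 h(y) = C1 + C2*y^3


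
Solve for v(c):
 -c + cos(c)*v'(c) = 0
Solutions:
 v(c) = C1 + Integral(c/cos(c), c)


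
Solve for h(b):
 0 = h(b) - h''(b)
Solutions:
 h(b) = C1*exp(-b) + C2*exp(b)


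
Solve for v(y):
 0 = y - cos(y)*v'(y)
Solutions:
 v(y) = C1 + Integral(y/cos(y), y)


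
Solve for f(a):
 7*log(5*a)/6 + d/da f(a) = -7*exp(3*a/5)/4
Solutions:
 f(a) = C1 - 7*a*log(a)/6 + 7*a*(1 - log(5))/6 - 35*exp(3*a/5)/12


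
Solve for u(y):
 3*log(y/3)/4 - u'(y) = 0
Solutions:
 u(y) = C1 + 3*y*log(y)/4 - 3*y*log(3)/4 - 3*y/4


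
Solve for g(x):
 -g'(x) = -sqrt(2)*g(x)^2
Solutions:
 g(x) = -1/(C1 + sqrt(2)*x)


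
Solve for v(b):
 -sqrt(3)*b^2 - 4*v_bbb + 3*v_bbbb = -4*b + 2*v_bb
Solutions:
 v(b) = C1 + C2*b + C3*exp(b*(2 - sqrt(10))/3) + C4*exp(b*(2 + sqrt(10))/3) - sqrt(3)*b^4/24 + b^3*(1 + sqrt(3))/3 + b^2*(-11*sqrt(3)/4 - 2)


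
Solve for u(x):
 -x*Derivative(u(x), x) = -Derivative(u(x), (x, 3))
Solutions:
 u(x) = C1 + Integral(C2*airyai(x) + C3*airybi(x), x)


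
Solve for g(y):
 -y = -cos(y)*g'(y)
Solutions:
 g(y) = C1 + Integral(y/cos(y), y)


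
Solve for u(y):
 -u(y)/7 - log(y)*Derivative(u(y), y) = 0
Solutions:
 u(y) = C1*exp(-li(y)/7)


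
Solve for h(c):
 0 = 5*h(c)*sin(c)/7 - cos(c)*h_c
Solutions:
 h(c) = C1/cos(c)^(5/7)


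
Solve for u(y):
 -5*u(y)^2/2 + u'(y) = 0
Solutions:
 u(y) = -2/(C1 + 5*y)


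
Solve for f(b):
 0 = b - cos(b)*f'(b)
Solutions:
 f(b) = C1 + Integral(b/cos(b), b)


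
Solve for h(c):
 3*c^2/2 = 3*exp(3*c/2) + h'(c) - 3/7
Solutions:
 h(c) = C1 + c^3/2 + 3*c/7 - 2*exp(3*c/2)


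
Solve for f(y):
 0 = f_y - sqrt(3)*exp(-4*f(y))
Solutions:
 f(y) = log(-I*(C1 + 4*sqrt(3)*y)^(1/4))
 f(y) = log(I*(C1 + 4*sqrt(3)*y)^(1/4))
 f(y) = log(-(C1 + 4*sqrt(3)*y)^(1/4))
 f(y) = log(C1 + 4*sqrt(3)*y)/4


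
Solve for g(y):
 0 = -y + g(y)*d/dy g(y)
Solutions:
 g(y) = -sqrt(C1 + y^2)
 g(y) = sqrt(C1 + y^2)


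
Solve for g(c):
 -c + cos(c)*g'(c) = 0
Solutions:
 g(c) = C1 + Integral(c/cos(c), c)


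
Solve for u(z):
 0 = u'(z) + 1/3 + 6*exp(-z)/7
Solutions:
 u(z) = C1 - z/3 + 6*exp(-z)/7


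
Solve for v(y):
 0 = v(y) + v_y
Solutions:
 v(y) = C1*exp(-y)


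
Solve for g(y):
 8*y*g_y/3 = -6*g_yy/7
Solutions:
 g(y) = C1 + C2*erf(sqrt(14)*y/3)


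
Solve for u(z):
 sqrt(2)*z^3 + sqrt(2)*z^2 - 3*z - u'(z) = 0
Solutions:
 u(z) = C1 + sqrt(2)*z^4/4 + sqrt(2)*z^3/3 - 3*z^2/2


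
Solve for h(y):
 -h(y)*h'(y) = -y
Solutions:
 h(y) = -sqrt(C1 + y^2)
 h(y) = sqrt(C1 + y^2)


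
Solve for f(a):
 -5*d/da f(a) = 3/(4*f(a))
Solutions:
 f(a) = -sqrt(C1 - 30*a)/10
 f(a) = sqrt(C1 - 30*a)/10


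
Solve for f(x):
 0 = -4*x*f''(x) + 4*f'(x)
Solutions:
 f(x) = C1 + C2*x^2


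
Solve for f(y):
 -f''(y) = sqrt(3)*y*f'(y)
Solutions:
 f(y) = C1 + C2*erf(sqrt(2)*3^(1/4)*y/2)


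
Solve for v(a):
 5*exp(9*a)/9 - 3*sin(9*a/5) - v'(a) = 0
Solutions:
 v(a) = C1 + 5*exp(9*a)/81 + 5*cos(9*a/5)/3


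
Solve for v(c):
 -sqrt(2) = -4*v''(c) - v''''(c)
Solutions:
 v(c) = C1 + C2*c + C3*sin(2*c) + C4*cos(2*c) + sqrt(2)*c^2/8


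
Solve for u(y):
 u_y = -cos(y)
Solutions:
 u(y) = C1 - sin(y)


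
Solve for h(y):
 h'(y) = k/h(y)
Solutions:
 h(y) = -sqrt(C1 + 2*k*y)
 h(y) = sqrt(C1 + 2*k*y)


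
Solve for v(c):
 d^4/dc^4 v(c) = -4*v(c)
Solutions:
 v(c) = (C1*sin(c) + C2*cos(c))*exp(-c) + (C3*sin(c) + C4*cos(c))*exp(c)


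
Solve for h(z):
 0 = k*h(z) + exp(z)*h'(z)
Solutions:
 h(z) = C1*exp(k*exp(-z))


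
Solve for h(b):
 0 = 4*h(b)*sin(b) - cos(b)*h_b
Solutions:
 h(b) = C1/cos(b)^4


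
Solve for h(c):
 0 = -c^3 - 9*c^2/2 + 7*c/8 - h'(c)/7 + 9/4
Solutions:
 h(c) = C1 - 7*c^4/4 - 21*c^3/2 + 49*c^2/16 + 63*c/4


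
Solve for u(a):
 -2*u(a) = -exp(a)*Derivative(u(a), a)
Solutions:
 u(a) = C1*exp(-2*exp(-a))


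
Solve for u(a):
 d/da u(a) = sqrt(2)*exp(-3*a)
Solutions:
 u(a) = C1 - sqrt(2)*exp(-3*a)/3


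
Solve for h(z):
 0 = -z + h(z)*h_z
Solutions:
 h(z) = -sqrt(C1 + z^2)
 h(z) = sqrt(C1 + z^2)


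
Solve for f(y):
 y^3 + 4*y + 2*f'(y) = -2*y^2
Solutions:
 f(y) = C1 - y^4/8 - y^3/3 - y^2


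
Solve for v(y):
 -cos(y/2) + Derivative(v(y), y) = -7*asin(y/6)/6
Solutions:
 v(y) = C1 - 7*y*asin(y/6)/6 - 7*sqrt(36 - y^2)/6 + 2*sin(y/2)


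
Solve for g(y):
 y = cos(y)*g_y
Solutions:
 g(y) = C1 + Integral(y/cos(y), y)


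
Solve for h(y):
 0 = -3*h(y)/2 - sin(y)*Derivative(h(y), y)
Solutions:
 h(y) = C1*(cos(y) + 1)^(3/4)/(cos(y) - 1)^(3/4)


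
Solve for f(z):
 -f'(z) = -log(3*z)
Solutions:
 f(z) = C1 + z*log(z) - z + z*log(3)


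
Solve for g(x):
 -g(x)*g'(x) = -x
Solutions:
 g(x) = -sqrt(C1 + x^2)
 g(x) = sqrt(C1 + x^2)


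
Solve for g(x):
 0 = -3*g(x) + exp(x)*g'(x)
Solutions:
 g(x) = C1*exp(-3*exp(-x))


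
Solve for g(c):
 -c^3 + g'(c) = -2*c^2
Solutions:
 g(c) = C1 + c^4/4 - 2*c^3/3


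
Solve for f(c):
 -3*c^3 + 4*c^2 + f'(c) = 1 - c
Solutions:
 f(c) = C1 + 3*c^4/4 - 4*c^3/3 - c^2/2 + c


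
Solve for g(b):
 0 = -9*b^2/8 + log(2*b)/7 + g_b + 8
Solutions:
 g(b) = C1 + 3*b^3/8 - b*log(b)/7 - 55*b/7 - b*log(2)/7


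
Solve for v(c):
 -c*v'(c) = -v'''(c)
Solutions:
 v(c) = C1 + Integral(C2*airyai(c) + C3*airybi(c), c)


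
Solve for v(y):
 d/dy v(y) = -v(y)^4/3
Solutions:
 v(y) = (-1 - sqrt(3)*I)*(1/(C1 + y))^(1/3)/2
 v(y) = (-1 + sqrt(3)*I)*(1/(C1 + y))^(1/3)/2
 v(y) = (1/(C1 + y))^(1/3)


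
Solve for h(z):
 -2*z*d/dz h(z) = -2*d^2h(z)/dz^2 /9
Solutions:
 h(z) = C1 + C2*erfi(3*sqrt(2)*z/2)


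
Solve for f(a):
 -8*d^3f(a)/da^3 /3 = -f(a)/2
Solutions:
 f(a) = C3*exp(2^(2/3)*3^(1/3)*a/4) + (C1*sin(2^(2/3)*3^(5/6)*a/8) + C2*cos(2^(2/3)*3^(5/6)*a/8))*exp(-2^(2/3)*3^(1/3)*a/8)


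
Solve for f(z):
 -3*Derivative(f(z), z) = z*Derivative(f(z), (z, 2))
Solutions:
 f(z) = C1 + C2/z^2


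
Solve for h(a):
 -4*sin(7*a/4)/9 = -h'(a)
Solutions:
 h(a) = C1 - 16*cos(7*a/4)/63
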